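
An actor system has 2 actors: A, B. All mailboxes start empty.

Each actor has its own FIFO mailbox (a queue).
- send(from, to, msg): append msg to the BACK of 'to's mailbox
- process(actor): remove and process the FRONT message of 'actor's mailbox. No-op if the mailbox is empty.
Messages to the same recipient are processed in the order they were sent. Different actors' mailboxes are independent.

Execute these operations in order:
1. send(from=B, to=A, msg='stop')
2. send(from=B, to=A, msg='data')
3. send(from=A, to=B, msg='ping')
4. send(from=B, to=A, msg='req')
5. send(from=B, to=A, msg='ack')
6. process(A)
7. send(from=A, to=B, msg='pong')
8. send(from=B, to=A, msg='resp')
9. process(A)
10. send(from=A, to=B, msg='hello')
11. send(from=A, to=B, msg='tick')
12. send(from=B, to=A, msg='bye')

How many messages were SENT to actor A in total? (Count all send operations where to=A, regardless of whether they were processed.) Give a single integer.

After 1 (send(from=B, to=A, msg='stop')): A:[stop] B:[]
After 2 (send(from=B, to=A, msg='data')): A:[stop,data] B:[]
After 3 (send(from=A, to=B, msg='ping')): A:[stop,data] B:[ping]
After 4 (send(from=B, to=A, msg='req')): A:[stop,data,req] B:[ping]
After 5 (send(from=B, to=A, msg='ack')): A:[stop,data,req,ack] B:[ping]
After 6 (process(A)): A:[data,req,ack] B:[ping]
After 7 (send(from=A, to=B, msg='pong')): A:[data,req,ack] B:[ping,pong]
After 8 (send(from=B, to=A, msg='resp')): A:[data,req,ack,resp] B:[ping,pong]
After 9 (process(A)): A:[req,ack,resp] B:[ping,pong]
After 10 (send(from=A, to=B, msg='hello')): A:[req,ack,resp] B:[ping,pong,hello]
After 11 (send(from=A, to=B, msg='tick')): A:[req,ack,resp] B:[ping,pong,hello,tick]
After 12 (send(from=B, to=A, msg='bye')): A:[req,ack,resp,bye] B:[ping,pong,hello,tick]

Answer: 6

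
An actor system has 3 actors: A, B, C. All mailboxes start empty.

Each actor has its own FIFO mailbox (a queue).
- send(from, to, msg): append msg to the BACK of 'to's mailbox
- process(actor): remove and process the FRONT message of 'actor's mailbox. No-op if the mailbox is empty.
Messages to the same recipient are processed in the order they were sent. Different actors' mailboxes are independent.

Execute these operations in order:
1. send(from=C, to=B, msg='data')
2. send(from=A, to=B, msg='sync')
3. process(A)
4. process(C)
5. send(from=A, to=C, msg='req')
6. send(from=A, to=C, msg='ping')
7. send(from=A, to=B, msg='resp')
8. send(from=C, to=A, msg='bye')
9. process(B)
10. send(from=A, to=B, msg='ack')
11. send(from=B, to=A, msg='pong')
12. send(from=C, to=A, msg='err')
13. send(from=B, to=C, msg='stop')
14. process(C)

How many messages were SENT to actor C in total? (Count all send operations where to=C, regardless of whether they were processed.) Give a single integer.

After 1 (send(from=C, to=B, msg='data')): A:[] B:[data] C:[]
After 2 (send(from=A, to=B, msg='sync')): A:[] B:[data,sync] C:[]
After 3 (process(A)): A:[] B:[data,sync] C:[]
After 4 (process(C)): A:[] B:[data,sync] C:[]
After 5 (send(from=A, to=C, msg='req')): A:[] B:[data,sync] C:[req]
After 6 (send(from=A, to=C, msg='ping')): A:[] B:[data,sync] C:[req,ping]
After 7 (send(from=A, to=B, msg='resp')): A:[] B:[data,sync,resp] C:[req,ping]
After 8 (send(from=C, to=A, msg='bye')): A:[bye] B:[data,sync,resp] C:[req,ping]
After 9 (process(B)): A:[bye] B:[sync,resp] C:[req,ping]
After 10 (send(from=A, to=B, msg='ack')): A:[bye] B:[sync,resp,ack] C:[req,ping]
After 11 (send(from=B, to=A, msg='pong')): A:[bye,pong] B:[sync,resp,ack] C:[req,ping]
After 12 (send(from=C, to=A, msg='err')): A:[bye,pong,err] B:[sync,resp,ack] C:[req,ping]
After 13 (send(from=B, to=C, msg='stop')): A:[bye,pong,err] B:[sync,resp,ack] C:[req,ping,stop]
After 14 (process(C)): A:[bye,pong,err] B:[sync,resp,ack] C:[ping,stop]

Answer: 3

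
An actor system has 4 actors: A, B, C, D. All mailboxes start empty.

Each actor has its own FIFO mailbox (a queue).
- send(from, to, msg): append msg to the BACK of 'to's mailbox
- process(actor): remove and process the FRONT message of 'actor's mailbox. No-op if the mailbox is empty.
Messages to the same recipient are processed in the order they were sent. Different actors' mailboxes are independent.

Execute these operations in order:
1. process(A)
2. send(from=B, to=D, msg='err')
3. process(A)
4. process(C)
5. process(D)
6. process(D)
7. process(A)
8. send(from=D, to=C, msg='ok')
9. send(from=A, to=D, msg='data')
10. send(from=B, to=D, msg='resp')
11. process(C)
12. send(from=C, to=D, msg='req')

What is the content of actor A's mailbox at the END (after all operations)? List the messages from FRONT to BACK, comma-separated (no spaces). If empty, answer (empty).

After 1 (process(A)): A:[] B:[] C:[] D:[]
After 2 (send(from=B, to=D, msg='err')): A:[] B:[] C:[] D:[err]
After 3 (process(A)): A:[] B:[] C:[] D:[err]
After 4 (process(C)): A:[] B:[] C:[] D:[err]
After 5 (process(D)): A:[] B:[] C:[] D:[]
After 6 (process(D)): A:[] B:[] C:[] D:[]
After 7 (process(A)): A:[] B:[] C:[] D:[]
After 8 (send(from=D, to=C, msg='ok')): A:[] B:[] C:[ok] D:[]
After 9 (send(from=A, to=D, msg='data')): A:[] B:[] C:[ok] D:[data]
After 10 (send(from=B, to=D, msg='resp')): A:[] B:[] C:[ok] D:[data,resp]
After 11 (process(C)): A:[] B:[] C:[] D:[data,resp]
After 12 (send(from=C, to=D, msg='req')): A:[] B:[] C:[] D:[data,resp,req]

Answer: (empty)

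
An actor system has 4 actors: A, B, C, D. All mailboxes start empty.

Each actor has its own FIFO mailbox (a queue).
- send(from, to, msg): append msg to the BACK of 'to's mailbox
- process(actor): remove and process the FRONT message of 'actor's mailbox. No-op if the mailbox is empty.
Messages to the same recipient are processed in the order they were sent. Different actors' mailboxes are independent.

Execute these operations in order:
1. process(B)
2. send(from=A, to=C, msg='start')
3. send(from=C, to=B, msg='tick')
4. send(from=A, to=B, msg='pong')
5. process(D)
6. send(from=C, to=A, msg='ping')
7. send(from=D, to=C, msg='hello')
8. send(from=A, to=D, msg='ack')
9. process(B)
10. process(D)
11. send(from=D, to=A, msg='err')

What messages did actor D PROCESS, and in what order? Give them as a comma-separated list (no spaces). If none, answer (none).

Answer: ack

Derivation:
After 1 (process(B)): A:[] B:[] C:[] D:[]
After 2 (send(from=A, to=C, msg='start')): A:[] B:[] C:[start] D:[]
After 3 (send(from=C, to=B, msg='tick')): A:[] B:[tick] C:[start] D:[]
After 4 (send(from=A, to=B, msg='pong')): A:[] B:[tick,pong] C:[start] D:[]
After 5 (process(D)): A:[] B:[tick,pong] C:[start] D:[]
After 6 (send(from=C, to=A, msg='ping')): A:[ping] B:[tick,pong] C:[start] D:[]
After 7 (send(from=D, to=C, msg='hello')): A:[ping] B:[tick,pong] C:[start,hello] D:[]
After 8 (send(from=A, to=D, msg='ack')): A:[ping] B:[tick,pong] C:[start,hello] D:[ack]
After 9 (process(B)): A:[ping] B:[pong] C:[start,hello] D:[ack]
After 10 (process(D)): A:[ping] B:[pong] C:[start,hello] D:[]
After 11 (send(from=D, to=A, msg='err')): A:[ping,err] B:[pong] C:[start,hello] D:[]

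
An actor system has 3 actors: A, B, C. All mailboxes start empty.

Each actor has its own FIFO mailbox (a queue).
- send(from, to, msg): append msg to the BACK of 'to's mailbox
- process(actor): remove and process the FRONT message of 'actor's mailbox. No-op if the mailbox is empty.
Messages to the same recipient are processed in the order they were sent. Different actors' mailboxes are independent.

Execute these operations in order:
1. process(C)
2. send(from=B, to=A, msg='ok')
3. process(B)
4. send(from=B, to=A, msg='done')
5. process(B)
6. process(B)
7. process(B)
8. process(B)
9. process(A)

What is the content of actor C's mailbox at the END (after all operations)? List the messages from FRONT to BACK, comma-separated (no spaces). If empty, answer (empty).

Answer: (empty)

Derivation:
After 1 (process(C)): A:[] B:[] C:[]
After 2 (send(from=B, to=A, msg='ok')): A:[ok] B:[] C:[]
After 3 (process(B)): A:[ok] B:[] C:[]
After 4 (send(from=B, to=A, msg='done')): A:[ok,done] B:[] C:[]
After 5 (process(B)): A:[ok,done] B:[] C:[]
After 6 (process(B)): A:[ok,done] B:[] C:[]
After 7 (process(B)): A:[ok,done] B:[] C:[]
After 8 (process(B)): A:[ok,done] B:[] C:[]
After 9 (process(A)): A:[done] B:[] C:[]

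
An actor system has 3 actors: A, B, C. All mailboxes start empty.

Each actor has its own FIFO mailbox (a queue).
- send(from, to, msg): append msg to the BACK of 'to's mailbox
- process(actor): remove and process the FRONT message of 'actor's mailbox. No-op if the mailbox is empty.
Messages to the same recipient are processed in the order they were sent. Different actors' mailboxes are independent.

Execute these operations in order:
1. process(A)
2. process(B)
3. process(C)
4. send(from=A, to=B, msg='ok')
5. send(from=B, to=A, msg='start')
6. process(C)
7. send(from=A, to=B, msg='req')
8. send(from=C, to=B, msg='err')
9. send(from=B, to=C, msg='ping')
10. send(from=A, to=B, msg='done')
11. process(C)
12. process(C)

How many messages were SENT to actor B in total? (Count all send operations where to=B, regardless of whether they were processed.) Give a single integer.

After 1 (process(A)): A:[] B:[] C:[]
After 2 (process(B)): A:[] B:[] C:[]
After 3 (process(C)): A:[] B:[] C:[]
After 4 (send(from=A, to=B, msg='ok')): A:[] B:[ok] C:[]
After 5 (send(from=B, to=A, msg='start')): A:[start] B:[ok] C:[]
After 6 (process(C)): A:[start] B:[ok] C:[]
After 7 (send(from=A, to=B, msg='req')): A:[start] B:[ok,req] C:[]
After 8 (send(from=C, to=B, msg='err')): A:[start] B:[ok,req,err] C:[]
After 9 (send(from=B, to=C, msg='ping')): A:[start] B:[ok,req,err] C:[ping]
After 10 (send(from=A, to=B, msg='done')): A:[start] B:[ok,req,err,done] C:[ping]
After 11 (process(C)): A:[start] B:[ok,req,err,done] C:[]
After 12 (process(C)): A:[start] B:[ok,req,err,done] C:[]

Answer: 4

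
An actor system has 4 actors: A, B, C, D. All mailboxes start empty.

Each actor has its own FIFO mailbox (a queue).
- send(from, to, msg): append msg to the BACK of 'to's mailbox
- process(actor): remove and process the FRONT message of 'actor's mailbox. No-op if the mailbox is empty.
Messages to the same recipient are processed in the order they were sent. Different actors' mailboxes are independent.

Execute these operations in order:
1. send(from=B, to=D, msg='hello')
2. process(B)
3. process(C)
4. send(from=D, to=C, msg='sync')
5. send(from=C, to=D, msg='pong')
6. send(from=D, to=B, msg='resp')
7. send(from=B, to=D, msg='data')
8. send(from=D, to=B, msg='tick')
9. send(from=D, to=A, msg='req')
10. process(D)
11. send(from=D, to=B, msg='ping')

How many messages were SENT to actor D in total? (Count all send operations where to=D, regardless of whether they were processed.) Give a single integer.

Answer: 3

Derivation:
After 1 (send(from=B, to=D, msg='hello')): A:[] B:[] C:[] D:[hello]
After 2 (process(B)): A:[] B:[] C:[] D:[hello]
After 3 (process(C)): A:[] B:[] C:[] D:[hello]
After 4 (send(from=D, to=C, msg='sync')): A:[] B:[] C:[sync] D:[hello]
After 5 (send(from=C, to=D, msg='pong')): A:[] B:[] C:[sync] D:[hello,pong]
After 6 (send(from=D, to=B, msg='resp')): A:[] B:[resp] C:[sync] D:[hello,pong]
After 7 (send(from=B, to=D, msg='data')): A:[] B:[resp] C:[sync] D:[hello,pong,data]
After 8 (send(from=D, to=B, msg='tick')): A:[] B:[resp,tick] C:[sync] D:[hello,pong,data]
After 9 (send(from=D, to=A, msg='req')): A:[req] B:[resp,tick] C:[sync] D:[hello,pong,data]
After 10 (process(D)): A:[req] B:[resp,tick] C:[sync] D:[pong,data]
After 11 (send(from=D, to=B, msg='ping')): A:[req] B:[resp,tick,ping] C:[sync] D:[pong,data]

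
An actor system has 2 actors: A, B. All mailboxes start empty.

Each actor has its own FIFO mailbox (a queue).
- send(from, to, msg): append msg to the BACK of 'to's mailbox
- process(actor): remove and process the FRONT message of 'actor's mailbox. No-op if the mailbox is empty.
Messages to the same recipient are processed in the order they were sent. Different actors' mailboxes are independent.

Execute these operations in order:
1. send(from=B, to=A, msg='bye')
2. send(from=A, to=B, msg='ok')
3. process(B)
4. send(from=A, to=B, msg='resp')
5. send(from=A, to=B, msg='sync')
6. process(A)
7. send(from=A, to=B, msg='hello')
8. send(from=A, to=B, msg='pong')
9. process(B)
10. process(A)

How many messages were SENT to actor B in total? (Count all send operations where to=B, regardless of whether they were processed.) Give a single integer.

Answer: 5

Derivation:
After 1 (send(from=B, to=A, msg='bye')): A:[bye] B:[]
After 2 (send(from=A, to=B, msg='ok')): A:[bye] B:[ok]
After 3 (process(B)): A:[bye] B:[]
After 4 (send(from=A, to=B, msg='resp')): A:[bye] B:[resp]
After 5 (send(from=A, to=B, msg='sync')): A:[bye] B:[resp,sync]
After 6 (process(A)): A:[] B:[resp,sync]
After 7 (send(from=A, to=B, msg='hello')): A:[] B:[resp,sync,hello]
After 8 (send(from=A, to=B, msg='pong')): A:[] B:[resp,sync,hello,pong]
After 9 (process(B)): A:[] B:[sync,hello,pong]
After 10 (process(A)): A:[] B:[sync,hello,pong]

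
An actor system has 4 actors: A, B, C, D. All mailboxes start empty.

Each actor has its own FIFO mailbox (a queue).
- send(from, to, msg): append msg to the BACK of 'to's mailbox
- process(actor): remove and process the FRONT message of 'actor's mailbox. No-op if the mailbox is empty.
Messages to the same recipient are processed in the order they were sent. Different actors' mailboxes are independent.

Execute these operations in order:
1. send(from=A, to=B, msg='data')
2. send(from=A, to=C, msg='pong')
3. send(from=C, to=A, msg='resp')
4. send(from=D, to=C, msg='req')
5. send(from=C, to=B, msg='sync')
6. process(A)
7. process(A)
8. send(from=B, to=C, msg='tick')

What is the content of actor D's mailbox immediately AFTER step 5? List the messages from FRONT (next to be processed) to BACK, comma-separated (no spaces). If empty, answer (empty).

After 1 (send(from=A, to=B, msg='data')): A:[] B:[data] C:[] D:[]
After 2 (send(from=A, to=C, msg='pong')): A:[] B:[data] C:[pong] D:[]
After 3 (send(from=C, to=A, msg='resp')): A:[resp] B:[data] C:[pong] D:[]
After 4 (send(from=D, to=C, msg='req')): A:[resp] B:[data] C:[pong,req] D:[]
After 5 (send(from=C, to=B, msg='sync')): A:[resp] B:[data,sync] C:[pong,req] D:[]

(empty)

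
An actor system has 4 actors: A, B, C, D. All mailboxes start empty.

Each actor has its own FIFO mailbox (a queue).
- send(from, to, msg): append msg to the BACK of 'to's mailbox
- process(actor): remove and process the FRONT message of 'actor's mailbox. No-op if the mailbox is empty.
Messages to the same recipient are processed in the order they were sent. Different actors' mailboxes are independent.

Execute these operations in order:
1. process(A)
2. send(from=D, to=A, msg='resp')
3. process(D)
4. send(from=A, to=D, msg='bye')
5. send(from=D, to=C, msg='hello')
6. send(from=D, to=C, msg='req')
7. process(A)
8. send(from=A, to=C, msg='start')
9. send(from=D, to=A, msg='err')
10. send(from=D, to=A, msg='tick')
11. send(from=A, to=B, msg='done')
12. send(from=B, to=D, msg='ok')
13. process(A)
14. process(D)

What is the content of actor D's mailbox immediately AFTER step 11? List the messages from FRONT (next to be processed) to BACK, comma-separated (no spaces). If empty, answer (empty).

After 1 (process(A)): A:[] B:[] C:[] D:[]
After 2 (send(from=D, to=A, msg='resp')): A:[resp] B:[] C:[] D:[]
After 3 (process(D)): A:[resp] B:[] C:[] D:[]
After 4 (send(from=A, to=D, msg='bye')): A:[resp] B:[] C:[] D:[bye]
After 5 (send(from=D, to=C, msg='hello')): A:[resp] B:[] C:[hello] D:[bye]
After 6 (send(from=D, to=C, msg='req')): A:[resp] B:[] C:[hello,req] D:[bye]
After 7 (process(A)): A:[] B:[] C:[hello,req] D:[bye]
After 8 (send(from=A, to=C, msg='start')): A:[] B:[] C:[hello,req,start] D:[bye]
After 9 (send(from=D, to=A, msg='err')): A:[err] B:[] C:[hello,req,start] D:[bye]
After 10 (send(from=D, to=A, msg='tick')): A:[err,tick] B:[] C:[hello,req,start] D:[bye]
After 11 (send(from=A, to=B, msg='done')): A:[err,tick] B:[done] C:[hello,req,start] D:[bye]

bye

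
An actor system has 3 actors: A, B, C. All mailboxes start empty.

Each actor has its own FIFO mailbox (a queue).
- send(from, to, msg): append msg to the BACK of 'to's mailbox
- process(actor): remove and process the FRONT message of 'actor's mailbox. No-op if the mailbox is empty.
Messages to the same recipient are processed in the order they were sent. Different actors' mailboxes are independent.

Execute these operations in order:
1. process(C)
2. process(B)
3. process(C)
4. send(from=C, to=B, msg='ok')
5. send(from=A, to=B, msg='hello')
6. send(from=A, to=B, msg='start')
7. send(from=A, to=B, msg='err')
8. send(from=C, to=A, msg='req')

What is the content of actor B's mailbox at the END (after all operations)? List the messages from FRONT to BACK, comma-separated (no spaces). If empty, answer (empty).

After 1 (process(C)): A:[] B:[] C:[]
After 2 (process(B)): A:[] B:[] C:[]
After 3 (process(C)): A:[] B:[] C:[]
After 4 (send(from=C, to=B, msg='ok')): A:[] B:[ok] C:[]
After 5 (send(from=A, to=B, msg='hello')): A:[] B:[ok,hello] C:[]
After 6 (send(from=A, to=B, msg='start')): A:[] B:[ok,hello,start] C:[]
After 7 (send(from=A, to=B, msg='err')): A:[] B:[ok,hello,start,err] C:[]
After 8 (send(from=C, to=A, msg='req')): A:[req] B:[ok,hello,start,err] C:[]

Answer: ok,hello,start,err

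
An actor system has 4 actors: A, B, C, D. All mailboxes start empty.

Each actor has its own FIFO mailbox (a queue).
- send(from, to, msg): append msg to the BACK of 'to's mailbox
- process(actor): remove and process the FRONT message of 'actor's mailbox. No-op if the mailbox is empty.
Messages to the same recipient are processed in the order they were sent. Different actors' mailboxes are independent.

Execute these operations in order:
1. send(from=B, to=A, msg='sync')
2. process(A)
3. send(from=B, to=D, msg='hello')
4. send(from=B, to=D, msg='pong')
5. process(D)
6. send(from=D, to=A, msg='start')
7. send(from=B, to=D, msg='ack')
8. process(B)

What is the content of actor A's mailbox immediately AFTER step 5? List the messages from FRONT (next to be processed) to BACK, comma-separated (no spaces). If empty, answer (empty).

After 1 (send(from=B, to=A, msg='sync')): A:[sync] B:[] C:[] D:[]
After 2 (process(A)): A:[] B:[] C:[] D:[]
After 3 (send(from=B, to=D, msg='hello')): A:[] B:[] C:[] D:[hello]
After 4 (send(from=B, to=D, msg='pong')): A:[] B:[] C:[] D:[hello,pong]
After 5 (process(D)): A:[] B:[] C:[] D:[pong]

(empty)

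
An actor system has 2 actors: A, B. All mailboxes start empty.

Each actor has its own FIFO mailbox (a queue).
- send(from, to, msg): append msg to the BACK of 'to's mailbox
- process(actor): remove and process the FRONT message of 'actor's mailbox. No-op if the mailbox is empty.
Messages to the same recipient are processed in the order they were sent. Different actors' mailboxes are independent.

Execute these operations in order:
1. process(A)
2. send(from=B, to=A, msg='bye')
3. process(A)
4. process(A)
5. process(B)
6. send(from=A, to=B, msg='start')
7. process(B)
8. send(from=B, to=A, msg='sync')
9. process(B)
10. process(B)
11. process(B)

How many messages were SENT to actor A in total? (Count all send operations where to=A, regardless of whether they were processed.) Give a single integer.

After 1 (process(A)): A:[] B:[]
After 2 (send(from=B, to=A, msg='bye')): A:[bye] B:[]
After 3 (process(A)): A:[] B:[]
After 4 (process(A)): A:[] B:[]
After 5 (process(B)): A:[] B:[]
After 6 (send(from=A, to=B, msg='start')): A:[] B:[start]
After 7 (process(B)): A:[] B:[]
After 8 (send(from=B, to=A, msg='sync')): A:[sync] B:[]
After 9 (process(B)): A:[sync] B:[]
After 10 (process(B)): A:[sync] B:[]
After 11 (process(B)): A:[sync] B:[]

Answer: 2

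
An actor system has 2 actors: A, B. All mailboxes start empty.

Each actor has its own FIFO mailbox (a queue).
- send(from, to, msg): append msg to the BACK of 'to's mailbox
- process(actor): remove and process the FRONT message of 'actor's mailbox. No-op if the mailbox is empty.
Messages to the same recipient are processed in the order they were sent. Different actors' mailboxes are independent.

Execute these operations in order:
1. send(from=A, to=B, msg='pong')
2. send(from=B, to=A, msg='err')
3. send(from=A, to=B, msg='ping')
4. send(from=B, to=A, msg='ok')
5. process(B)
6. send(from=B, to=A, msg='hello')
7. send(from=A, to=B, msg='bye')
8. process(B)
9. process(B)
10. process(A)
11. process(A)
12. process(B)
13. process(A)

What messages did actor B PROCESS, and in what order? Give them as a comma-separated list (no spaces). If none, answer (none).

Answer: pong,ping,bye

Derivation:
After 1 (send(from=A, to=B, msg='pong')): A:[] B:[pong]
After 2 (send(from=B, to=A, msg='err')): A:[err] B:[pong]
After 3 (send(from=A, to=B, msg='ping')): A:[err] B:[pong,ping]
After 4 (send(from=B, to=A, msg='ok')): A:[err,ok] B:[pong,ping]
After 5 (process(B)): A:[err,ok] B:[ping]
After 6 (send(from=B, to=A, msg='hello')): A:[err,ok,hello] B:[ping]
After 7 (send(from=A, to=B, msg='bye')): A:[err,ok,hello] B:[ping,bye]
After 8 (process(B)): A:[err,ok,hello] B:[bye]
After 9 (process(B)): A:[err,ok,hello] B:[]
After 10 (process(A)): A:[ok,hello] B:[]
After 11 (process(A)): A:[hello] B:[]
After 12 (process(B)): A:[hello] B:[]
After 13 (process(A)): A:[] B:[]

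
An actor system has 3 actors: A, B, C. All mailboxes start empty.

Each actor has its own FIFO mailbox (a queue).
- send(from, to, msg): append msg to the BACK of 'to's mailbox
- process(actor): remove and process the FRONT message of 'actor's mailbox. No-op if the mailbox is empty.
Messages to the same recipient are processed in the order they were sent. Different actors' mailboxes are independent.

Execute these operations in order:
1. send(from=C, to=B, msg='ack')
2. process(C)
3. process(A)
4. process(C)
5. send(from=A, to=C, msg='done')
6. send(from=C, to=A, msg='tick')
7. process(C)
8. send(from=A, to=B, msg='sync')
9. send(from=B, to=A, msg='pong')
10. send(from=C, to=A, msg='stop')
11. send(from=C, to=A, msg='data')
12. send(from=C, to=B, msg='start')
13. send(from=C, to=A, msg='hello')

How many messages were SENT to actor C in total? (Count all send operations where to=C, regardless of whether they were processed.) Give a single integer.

After 1 (send(from=C, to=B, msg='ack')): A:[] B:[ack] C:[]
After 2 (process(C)): A:[] B:[ack] C:[]
After 3 (process(A)): A:[] B:[ack] C:[]
After 4 (process(C)): A:[] B:[ack] C:[]
After 5 (send(from=A, to=C, msg='done')): A:[] B:[ack] C:[done]
After 6 (send(from=C, to=A, msg='tick')): A:[tick] B:[ack] C:[done]
After 7 (process(C)): A:[tick] B:[ack] C:[]
After 8 (send(from=A, to=B, msg='sync')): A:[tick] B:[ack,sync] C:[]
After 9 (send(from=B, to=A, msg='pong')): A:[tick,pong] B:[ack,sync] C:[]
After 10 (send(from=C, to=A, msg='stop')): A:[tick,pong,stop] B:[ack,sync] C:[]
After 11 (send(from=C, to=A, msg='data')): A:[tick,pong,stop,data] B:[ack,sync] C:[]
After 12 (send(from=C, to=B, msg='start')): A:[tick,pong,stop,data] B:[ack,sync,start] C:[]
After 13 (send(from=C, to=A, msg='hello')): A:[tick,pong,stop,data,hello] B:[ack,sync,start] C:[]

Answer: 1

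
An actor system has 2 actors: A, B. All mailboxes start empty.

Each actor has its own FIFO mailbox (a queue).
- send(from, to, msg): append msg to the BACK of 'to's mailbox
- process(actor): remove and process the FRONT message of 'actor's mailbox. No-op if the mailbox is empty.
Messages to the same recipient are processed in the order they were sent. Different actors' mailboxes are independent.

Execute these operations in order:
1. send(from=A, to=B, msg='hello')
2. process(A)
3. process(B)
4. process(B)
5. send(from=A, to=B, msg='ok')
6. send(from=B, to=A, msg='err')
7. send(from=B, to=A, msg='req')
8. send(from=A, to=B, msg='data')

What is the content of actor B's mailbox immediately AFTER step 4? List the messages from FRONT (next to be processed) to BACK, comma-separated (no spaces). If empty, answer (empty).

After 1 (send(from=A, to=B, msg='hello')): A:[] B:[hello]
After 2 (process(A)): A:[] B:[hello]
After 3 (process(B)): A:[] B:[]
After 4 (process(B)): A:[] B:[]

(empty)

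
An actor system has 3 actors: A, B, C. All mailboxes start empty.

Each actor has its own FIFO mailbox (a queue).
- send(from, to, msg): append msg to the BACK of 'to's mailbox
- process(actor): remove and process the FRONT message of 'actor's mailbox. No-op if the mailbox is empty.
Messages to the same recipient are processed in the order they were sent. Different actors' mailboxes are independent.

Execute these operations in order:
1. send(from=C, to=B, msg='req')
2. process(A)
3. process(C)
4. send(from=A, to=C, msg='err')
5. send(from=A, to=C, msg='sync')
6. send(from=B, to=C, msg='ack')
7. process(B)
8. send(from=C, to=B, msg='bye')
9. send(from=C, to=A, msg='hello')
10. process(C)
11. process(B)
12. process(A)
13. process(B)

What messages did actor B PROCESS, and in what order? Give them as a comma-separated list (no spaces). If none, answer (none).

Answer: req,bye

Derivation:
After 1 (send(from=C, to=B, msg='req')): A:[] B:[req] C:[]
After 2 (process(A)): A:[] B:[req] C:[]
After 3 (process(C)): A:[] B:[req] C:[]
After 4 (send(from=A, to=C, msg='err')): A:[] B:[req] C:[err]
After 5 (send(from=A, to=C, msg='sync')): A:[] B:[req] C:[err,sync]
After 6 (send(from=B, to=C, msg='ack')): A:[] B:[req] C:[err,sync,ack]
After 7 (process(B)): A:[] B:[] C:[err,sync,ack]
After 8 (send(from=C, to=B, msg='bye')): A:[] B:[bye] C:[err,sync,ack]
After 9 (send(from=C, to=A, msg='hello')): A:[hello] B:[bye] C:[err,sync,ack]
After 10 (process(C)): A:[hello] B:[bye] C:[sync,ack]
After 11 (process(B)): A:[hello] B:[] C:[sync,ack]
After 12 (process(A)): A:[] B:[] C:[sync,ack]
After 13 (process(B)): A:[] B:[] C:[sync,ack]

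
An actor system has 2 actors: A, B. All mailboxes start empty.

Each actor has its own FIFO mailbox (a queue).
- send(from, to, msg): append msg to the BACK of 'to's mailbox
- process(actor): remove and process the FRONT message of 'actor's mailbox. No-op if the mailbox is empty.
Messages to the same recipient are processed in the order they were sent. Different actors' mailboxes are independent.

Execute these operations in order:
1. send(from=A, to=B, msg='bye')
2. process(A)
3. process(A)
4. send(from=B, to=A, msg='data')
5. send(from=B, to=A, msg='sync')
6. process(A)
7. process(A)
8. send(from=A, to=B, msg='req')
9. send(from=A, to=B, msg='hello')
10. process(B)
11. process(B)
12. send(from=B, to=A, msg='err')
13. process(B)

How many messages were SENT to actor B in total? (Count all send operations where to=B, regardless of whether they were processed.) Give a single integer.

After 1 (send(from=A, to=B, msg='bye')): A:[] B:[bye]
After 2 (process(A)): A:[] B:[bye]
After 3 (process(A)): A:[] B:[bye]
After 4 (send(from=B, to=A, msg='data')): A:[data] B:[bye]
After 5 (send(from=B, to=A, msg='sync')): A:[data,sync] B:[bye]
After 6 (process(A)): A:[sync] B:[bye]
After 7 (process(A)): A:[] B:[bye]
After 8 (send(from=A, to=B, msg='req')): A:[] B:[bye,req]
After 9 (send(from=A, to=B, msg='hello')): A:[] B:[bye,req,hello]
After 10 (process(B)): A:[] B:[req,hello]
After 11 (process(B)): A:[] B:[hello]
After 12 (send(from=B, to=A, msg='err')): A:[err] B:[hello]
After 13 (process(B)): A:[err] B:[]

Answer: 3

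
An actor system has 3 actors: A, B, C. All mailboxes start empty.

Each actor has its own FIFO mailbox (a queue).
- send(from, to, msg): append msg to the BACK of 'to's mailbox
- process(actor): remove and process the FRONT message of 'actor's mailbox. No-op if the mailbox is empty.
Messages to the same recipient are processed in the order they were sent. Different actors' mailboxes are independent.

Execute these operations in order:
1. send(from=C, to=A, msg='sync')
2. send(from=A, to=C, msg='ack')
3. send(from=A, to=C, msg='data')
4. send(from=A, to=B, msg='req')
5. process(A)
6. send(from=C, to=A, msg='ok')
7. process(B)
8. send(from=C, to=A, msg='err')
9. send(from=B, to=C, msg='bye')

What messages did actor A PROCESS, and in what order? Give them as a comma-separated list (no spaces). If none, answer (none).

After 1 (send(from=C, to=A, msg='sync')): A:[sync] B:[] C:[]
After 2 (send(from=A, to=C, msg='ack')): A:[sync] B:[] C:[ack]
After 3 (send(from=A, to=C, msg='data')): A:[sync] B:[] C:[ack,data]
After 4 (send(from=A, to=B, msg='req')): A:[sync] B:[req] C:[ack,data]
After 5 (process(A)): A:[] B:[req] C:[ack,data]
After 6 (send(from=C, to=A, msg='ok')): A:[ok] B:[req] C:[ack,data]
After 7 (process(B)): A:[ok] B:[] C:[ack,data]
After 8 (send(from=C, to=A, msg='err')): A:[ok,err] B:[] C:[ack,data]
After 9 (send(from=B, to=C, msg='bye')): A:[ok,err] B:[] C:[ack,data,bye]

Answer: sync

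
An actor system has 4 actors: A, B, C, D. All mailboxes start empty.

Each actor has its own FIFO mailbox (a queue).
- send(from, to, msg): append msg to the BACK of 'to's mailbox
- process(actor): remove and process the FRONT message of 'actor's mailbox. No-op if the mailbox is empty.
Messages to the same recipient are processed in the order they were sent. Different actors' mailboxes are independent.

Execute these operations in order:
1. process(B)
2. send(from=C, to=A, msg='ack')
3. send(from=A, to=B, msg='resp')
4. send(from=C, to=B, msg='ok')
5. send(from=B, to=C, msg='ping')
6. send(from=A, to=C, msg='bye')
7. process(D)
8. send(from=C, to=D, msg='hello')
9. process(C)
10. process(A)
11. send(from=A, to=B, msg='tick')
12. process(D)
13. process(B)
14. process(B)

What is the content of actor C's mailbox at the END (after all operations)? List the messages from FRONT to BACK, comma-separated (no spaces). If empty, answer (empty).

Answer: bye

Derivation:
After 1 (process(B)): A:[] B:[] C:[] D:[]
After 2 (send(from=C, to=A, msg='ack')): A:[ack] B:[] C:[] D:[]
After 3 (send(from=A, to=B, msg='resp')): A:[ack] B:[resp] C:[] D:[]
After 4 (send(from=C, to=B, msg='ok')): A:[ack] B:[resp,ok] C:[] D:[]
After 5 (send(from=B, to=C, msg='ping')): A:[ack] B:[resp,ok] C:[ping] D:[]
After 6 (send(from=A, to=C, msg='bye')): A:[ack] B:[resp,ok] C:[ping,bye] D:[]
After 7 (process(D)): A:[ack] B:[resp,ok] C:[ping,bye] D:[]
After 8 (send(from=C, to=D, msg='hello')): A:[ack] B:[resp,ok] C:[ping,bye] D:[hello]
After 9 (process(C)): A:[ack] B:[resp,ok] C:[bye] D:[hello]
After 10 (process(A)): A:[] B:[resp,ok] C:[bye] D:[hello]
After 11 (send(from=A, to=B, msg='tick')): A:[] B:[resp,ok,tick] C:[bye] D:[hello]
After 12 (process(D)): A:[] B:[resp,ok,tick] C:[bye] D:[]
After 13 (process(B)): A:[] B:[ok,tick] C:[bye] D:[]
After 14 (process(B)): A:[] B:[tick] C:[bye] D:[]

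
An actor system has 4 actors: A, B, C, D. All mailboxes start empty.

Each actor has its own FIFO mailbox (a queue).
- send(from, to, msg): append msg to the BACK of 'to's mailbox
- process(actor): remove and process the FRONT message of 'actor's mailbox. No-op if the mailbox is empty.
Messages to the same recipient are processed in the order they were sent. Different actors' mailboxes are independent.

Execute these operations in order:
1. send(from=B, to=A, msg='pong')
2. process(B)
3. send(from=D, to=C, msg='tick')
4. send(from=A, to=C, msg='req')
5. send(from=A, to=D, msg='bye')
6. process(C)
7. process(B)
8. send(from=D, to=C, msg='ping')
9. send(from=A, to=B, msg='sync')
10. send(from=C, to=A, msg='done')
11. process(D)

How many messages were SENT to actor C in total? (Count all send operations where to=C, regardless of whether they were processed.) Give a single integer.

Answer: 3

Derivation:
After 1 (send(from=B, to=A, msg='pong')): A:[pong] B:[] C:[] D:[]
After 2 (process(B)): A:[pong] B:[] C:[] D:[]
After 3 (send(from=D, to=C, msg='tick')): A:[pong] B:[] C:[tick] D:[]
After 4 (send(from=A, to=C, msg='req')): A:[pong] B:[] C:[tick,req] D:[]
After 5 (send(from=A, to=D, msg='bye')): A:[pong] B:[] C:[tick,req] D:[bye]
After 6 (process(C)): A:[pong] B:[] C:[req] D:[bye]
After 7 (process(B)): A:[pong] B:[] C:[req] D:[bye]
After 8 (send(from=D, to=C, msg='ping')): A:[pong] B:[] C:[req,ping] D:[bye]
After 9 (send(from=A, to=B, msg='sync')): A:[pong] B:[sync] C:[req,ping] D:[bye]
After 10 (send(from=C, to=A, msg='done')): A:[pong,done] B:[sync] C:[req,ping] D:[bye]
After 11 (process(D)): A:[pong,done] B:[sync] C:[req,ping] D:[]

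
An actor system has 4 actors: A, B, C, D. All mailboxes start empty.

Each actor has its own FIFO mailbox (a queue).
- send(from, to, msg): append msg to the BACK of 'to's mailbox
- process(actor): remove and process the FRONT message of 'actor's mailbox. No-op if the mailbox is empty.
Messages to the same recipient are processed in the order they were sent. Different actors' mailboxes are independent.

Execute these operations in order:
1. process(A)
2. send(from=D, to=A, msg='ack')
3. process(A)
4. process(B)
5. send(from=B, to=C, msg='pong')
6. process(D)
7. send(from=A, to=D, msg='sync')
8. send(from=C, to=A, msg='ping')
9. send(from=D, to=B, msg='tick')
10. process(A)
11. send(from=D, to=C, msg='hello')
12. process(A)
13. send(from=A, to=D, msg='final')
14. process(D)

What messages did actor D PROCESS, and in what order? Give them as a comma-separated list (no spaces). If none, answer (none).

After 1 (process(A)): A:[] B:[] C:[] D:[]
After 2 (send(from=D, to=A, msg='ack')): A:[ack] B:[] C:[] D:[]
After 3 (process(A)): A:[] B:[] C:[] D:[]
After 4 (process(B)): A:[] B:[] C:[] D:[]
After 5 (send(from=B, to=C, msg='pong')): A:[] B:[] C:[pong] D:[]
After 6 (process(D)): A:[] B:[] C:[pong] D:[]
After 7 (send(from=A, to=D, msg='sync')): A:[] B:[] C:[pong] D:[sync]
After 8 (send(from=C, to=A, msg='ping')): A:[ping] B:[] C:[pong] D:[sync]
After 9 (send(from=D, to=B, msg='tick')): A:[ping] B:[tick] C:[pong] D:[sync]
After 10 (process(A)): A:[] B:[tick] C:[pong] D:[sync]
After 11 (send(from=D, to=C, msg='hello')): A:[] B:[tick] C:[pong,hello] D:[sync]
After 12 (process(A)): A:[] B:[tick] C:[pong,hello] D:[sync]
After 13 (send(from=A, to=D, msg='final')): A:[] B:[tick] C:[pong,hello] D:[sync,final]
After 14 (process(D)): A:[] B:[tick] C:[pong,hello] D:[final]

Answer: sync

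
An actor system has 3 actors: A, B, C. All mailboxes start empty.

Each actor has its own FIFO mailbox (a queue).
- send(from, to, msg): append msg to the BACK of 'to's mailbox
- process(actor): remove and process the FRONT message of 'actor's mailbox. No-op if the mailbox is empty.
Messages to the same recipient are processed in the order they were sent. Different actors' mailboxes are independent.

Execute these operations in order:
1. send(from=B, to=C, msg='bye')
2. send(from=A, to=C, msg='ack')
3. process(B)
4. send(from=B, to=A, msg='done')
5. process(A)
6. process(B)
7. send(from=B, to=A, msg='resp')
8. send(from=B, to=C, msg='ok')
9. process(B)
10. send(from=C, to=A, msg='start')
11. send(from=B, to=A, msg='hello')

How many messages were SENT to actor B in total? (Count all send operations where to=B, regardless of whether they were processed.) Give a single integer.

After 1 (send(from=B, to=C, msg='bye')): A:[] B:[] C:[bye]
After 2 (send(from=A, to=C, msg='ack')): A:[] B:[] C:[bye,ack]
After 3 (process(B)): A:[] B:[] C:[bye,ack]
After 4 (send(from=B, to=A, msg='done')): A:[done] B:[] C:[bye,ack]
After 5 (process(A)): A:[] B:[] C:[bye,ack]
After 6 (process(B)): A:[] B:[] C:[bye,ack]
After 7 (send(from=B, to=A, msg='resp')): A:[resp] B:[] C:[bye,ack]
After 8 (send(from=B, to=C, msg='ok')): A:[resp] B:[] C:[bye,ack,ok]
After 9 (process(B)): A:[resp] B:[] C:[bye,ack,ok]
After 10 (send(from=C, to=A, msg='start')): A:[resp,start] B:[] C:[bye,ack,ok]
After 11 (send(from=B, to=A, msg='hello')): A:[resp,start,hello] B:[] C:[bye,ack,ok]

Answer: 0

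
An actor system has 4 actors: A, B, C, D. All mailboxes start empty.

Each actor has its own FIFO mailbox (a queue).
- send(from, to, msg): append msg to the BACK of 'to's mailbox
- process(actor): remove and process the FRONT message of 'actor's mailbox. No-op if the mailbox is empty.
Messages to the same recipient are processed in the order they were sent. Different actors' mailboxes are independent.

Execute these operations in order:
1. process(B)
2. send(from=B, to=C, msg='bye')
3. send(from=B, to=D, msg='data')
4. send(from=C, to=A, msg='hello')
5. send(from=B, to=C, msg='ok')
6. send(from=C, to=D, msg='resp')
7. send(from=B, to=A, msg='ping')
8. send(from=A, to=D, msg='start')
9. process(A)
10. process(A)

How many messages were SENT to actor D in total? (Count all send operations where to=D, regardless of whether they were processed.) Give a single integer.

After 1 (process(B)): A:[] B:[] C:[] D:[]
After 2 (send(from=B, to=C, msg='bye')): A:[] B:[] C:[bye] D:[]
After 3 (send(from=B, to=D, msg='data')): A:[] B:[] C:[bye] D:[data]
After 4 (send(from=C, to=A, msg='hello')): A:[hello] B:[] C:[bye] D:[data]
After 5 (send(from=B, to=C, msg='ok')): A:[hello] B:[] C:[bye,ok] D:[data]
After 6 (send(from=C, to=D, msg='resp')): A:[hello] B:[] C:[bye,ok] D:[data,resp]
After 7 (send(from=B, to=A, msg='ping')): A:[hello,ping] B:[] C:[bye,ok] D:[data,resp]
After 8 (send(from=A, to=D, msg='start')): A:[hello,ping] B:[] C:[bye,ok] D:[data,resp,start]
After 9 (process(A)): A:[ping] B:[] C:[bye,ok] D:[data,resp,start]
After 10 (process(A)): A:[] B:[] C:[bye,ok] D:[data,resp,start]

Answer: 3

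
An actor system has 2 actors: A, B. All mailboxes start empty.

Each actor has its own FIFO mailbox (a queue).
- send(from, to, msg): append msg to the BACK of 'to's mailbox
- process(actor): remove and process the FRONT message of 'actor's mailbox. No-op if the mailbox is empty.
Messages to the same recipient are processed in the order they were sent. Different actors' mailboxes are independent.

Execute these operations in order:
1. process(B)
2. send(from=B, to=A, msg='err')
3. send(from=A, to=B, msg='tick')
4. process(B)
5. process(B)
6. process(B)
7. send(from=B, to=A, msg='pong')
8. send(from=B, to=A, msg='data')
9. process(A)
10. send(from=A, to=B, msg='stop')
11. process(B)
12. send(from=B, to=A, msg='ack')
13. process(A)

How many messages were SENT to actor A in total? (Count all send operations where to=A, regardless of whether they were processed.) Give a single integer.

Answer: 4

Derivation:
After 1 (process(B)): A:[] B:[]
After 2 (send(from=B, to=A, msg='err')): A:[err] B:[]
After 3 (send(from=A, to=B, msg='tick')): A:[err] B:[tick]
After 4 (process(B)): A:[err] B:[]
After 5 (process(B)): A:[err] B:[]
After 6 (process(B)): A:[err] B:[]
After 7 (send(from=B, to=A, msg='pong')): A:[err,pong] B:[]
After 8 (send(from=B, to=A, msg='data')): A:[err,pong,data] B:[]
After 9 (process(A)): A:[pong,data] B:[]
After 10 (send(from=A, to=B, msg='stop')): A:[pong,data] B:[stop]
After 11 (process(B)): A:[pong,data] B:[]
After 12 (send(from=B, to=A, msg='ack')): A:[pong,data,ack] B:[]
After 13 (process(A)): A:[data,ack] B:[]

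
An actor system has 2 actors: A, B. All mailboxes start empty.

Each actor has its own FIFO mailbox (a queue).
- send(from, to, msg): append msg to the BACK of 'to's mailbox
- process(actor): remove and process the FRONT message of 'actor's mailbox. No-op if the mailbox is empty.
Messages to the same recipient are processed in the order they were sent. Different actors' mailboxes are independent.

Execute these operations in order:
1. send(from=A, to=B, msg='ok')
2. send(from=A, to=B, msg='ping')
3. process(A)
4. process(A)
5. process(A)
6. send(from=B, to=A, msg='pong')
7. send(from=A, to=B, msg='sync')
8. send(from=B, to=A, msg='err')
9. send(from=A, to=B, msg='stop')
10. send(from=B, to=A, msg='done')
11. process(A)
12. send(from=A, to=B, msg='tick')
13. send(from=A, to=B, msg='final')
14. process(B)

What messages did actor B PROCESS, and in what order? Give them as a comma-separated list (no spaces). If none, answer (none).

Answer: ok

Derivation:
After 1 (send(from=A, to=B, msg='ok')): A:[] B:[ok]
After 2 (send(from=A, to=B, msg='ping')): A:[] B:[ok,ping]
After 3 (process(A)): A:[] B:[ok,ping]
After 4 (process(A)): A:[] B:[ok,ping]
After 5 (process(A)): A:[] B:[ok,ping]
After 6 (send(from=B, to=A, msg='pong')): A:[pong] B:[ok,ping]
After 7 (send(from=A, to=B, msg='sync')): A:[pong] B:[ok,ping,sync]
After 8 (send(from=B, to=A, msg='err')): A:[pong,err] B:[ok,ping,sync]
After 9 (send(from=A, to=B, msg='stop')): A:[pong,err] B:[ok,ping,sync,stop]
After 10 (send(from=B, to=A, msg='done')): A:[pong,err,done] B:[ok,ping,sync,stop]
After 11 (process(A)): A:[err,done] B:[ok,ping,sync,stop]
After 12 (send(from=A, to=B, msg='tick')): A:[err,done] B:[ok,ping,sync,stop,tick]
After 13 (send(from=A, to=B, msg='final')): A:[err,done] B:[ok,ping,sync,stop,tick,final]
After 14 (process(B)): A:[err,done] B:[ping,sync,stop,tick,final]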